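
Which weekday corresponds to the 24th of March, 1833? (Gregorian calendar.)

Sunday

Doomsday rule: the anchor day for the 1800s is Friday. For year 33: 33÷12 = 2 r 9, and 9÷4 = 2, so 2+9+2 = 13.
Friday + 13 ≡ Thursday — that's 1833's doomsday.
In March the doomsday date is Mar 14.
Mar 24 is 10 days after Mar 14; 10 mod 7 = 3, so Thursday + 3 = Sunday.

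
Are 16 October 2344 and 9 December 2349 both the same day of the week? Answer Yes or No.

From Oct 16, 2344 to Dec 9, 2349 is 1880 days.
1880 mod 7 = 4, so they are different weekdays.
(Oct 16, 2344 is a Monday; Dec 9, 2349 is a Friday.)

No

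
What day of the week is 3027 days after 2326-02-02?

Friday

First find the weekday of Feb 2, 2326. Doomsday rule: the anchor day for the 2300s is Wednesday. For year 26: 26÷12 = 2 r 2, and 2÷4 = 0, so 2+2+0 = 4.
Wednesday + 4 ≡ Sunday — that's 2326's doomsday.
In February the doomsday date is Feb 28 (2326 is not a leap year).
Feb 2 is 26 days before Feb 28; 26 mod 7 = 5, so Sunday − 5 = Tuesday.
3027 mod 7 = 3, so 3027 days after a Tuesday is Tuesday + 3 = Friday.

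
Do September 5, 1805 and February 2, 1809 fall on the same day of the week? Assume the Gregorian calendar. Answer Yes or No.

Yes

From Sep 5, 1805 to Feb 2, 1809 is 1246 days.
1246 mod 7 = 0, so they are the same weekday.
(Sep 5, 1805 is a Thursday; Feb 2, 1809 is a Thursday.)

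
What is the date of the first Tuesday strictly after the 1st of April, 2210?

Apr 1, 2210 is a Sunday.
From Sunday to the next Tuesday is 2 days.
Apr 1, 2210 + 2 = Apr 3, 2210.

April 3, 2210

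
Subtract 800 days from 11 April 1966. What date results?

−365 (one year) → Apr 11, 1965 (435 left).
−365 (one year) → Apr 11, 1964 (70 left).
−11 → Mar 31, 1964 (end of Mar, 31 days; 59 left).
−31 → Feb 29, 1964 (end of Feb, 29 days; 28 left).
−28 → Feb 1, 1964.

February 1, 1964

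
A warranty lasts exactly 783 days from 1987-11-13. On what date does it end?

January 4, 1990

+366 (one year; includes Feb 29, 1988) → Nov 13, 1988 (417 left).
+365 (one year) → Nov 13, 1989 (52 left).
Nov has 30 days: +18 → Dec 1, 1989 (34 left).
Dec has 31 days: +31 → Jan 1, 1990 (3 left).
+3 → Jan 4, 1990.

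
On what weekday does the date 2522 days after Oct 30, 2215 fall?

Wednesday

First find the weekday of Oct 30, 2215. Doomsday rule: the anchor day for the 2200s is Friday. For year 15: 15÷12 = 1 r 3, and 3÷4 = 0, so 1+3+0 = 4.
Friday + 4 ≡ Tuesday — that's 2215's doomsday.
In October the doomsday date is Oct 10.
Oct 30 is 20 days after Oct 10; 20 mod 7 = 6, so Tuesday + 6 = Monday.
2522 mod 7 = 2, so 2522 days after a Monday is Monday + 2 = Wednesday.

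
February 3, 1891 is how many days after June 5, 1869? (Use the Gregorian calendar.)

Jun 5, 1869 → Jun 5, 1870: 365 days.
Jun 5, 1870 → Jun 5, 1871: 365 days.
Jun 5, 1871 → Jun 5, 1872: 366 days (Feb 29, 1872 is in that span).
Jun 5, 1872 → Jun 5, 1873: 365 days.
Jun 5, 1873 → Jun 5, 1874: 365 days.
Jun 5, 1874 → Jun 5, 1875: 365 days.
Jun 5, 1875 → Jun 5, 1876: 366 days (Feb 29, 1876 is in that span).
Jun 5, 1876 → Jun 5, 1877: 365 days.
Jun 5, 1877 → Jun 5, 1878: 365 days.
Jun 5, 1878 → Jun 5, 1879: 365 days.
Jun 5, 1879 → Jun 5, 1880: 366 days (Feb 29, 1880 is in that span).
Jun 5, 1880 → Jun 5, 1881: 365 days.
Jun 5, 1881 → Jun 5, 1882: 365 days.
Jun 5, 1882 → Jun 5, 1883: 365 days.
Jun 5, 1883 → Jun 5, 1884: 366 days (Feb 29, 1884 is in that span).
Jun 5, 1884 → Jun 5, 1885: 365 days.
Jun 5, 1885 → Jun 5, 1886: 365 days.
Jun 5, 1886 → Jun 5, 1887: 365 days.
Jun 5, 1887 → Jun 5, 1888: 366 days (Feb 29, 1888 is in that span).
Jun 5, 1888 → Jun 5, 1889: 365 days.
Jun 5, 1889 → Jun 5, 1890: 365 days.
Jun 5, 1890 → Jul 5, 1890: 30 days (June has 30).
Jul 5, 1890 → Aug 5, 1890: 31 days (July has 31).
Aug 5, 1890 → Sep 5, 1890: 31 days (August has 31).
Sep 5, 1890 → Oct 5, 1890: 30 days (September has 30).
Oct 5, 1890 → Nov 5, 1890: 31 days (October has 31).
Nov 5, 1890 → Dec 5, 1890: 30 days (November has 30).
Dec 5, 1890 → Jan 5, 1891: 31 days (December has 31).
Jan 5, 1891 → Feb 3, 1891: 29 days.
Total: 7913 days.

7913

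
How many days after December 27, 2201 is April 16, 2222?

Dec 27, 2201 → Dec 27, 2202: 365 days.
Dec 27, 2202 → Dec 27, 2203: 365 days.
Dec 27, 2203 → Dec 27, 2204: 366 days (Feb 29, 2204 is in that span).
Dec 27, 2204 → Dec 27, 2205: 365 days.
Dec 27, 2205 → Dec 27, 2206: 365 days.
Dec 27, 2206 → Dec 27, 2207: 365 days.
Dec 27, 2207 → Dec 27, 2208: 366 days (Feb 29, 2208 is in that span).
Dec 27, 2208 → Dec 27, 2209: 365 days.
Dec 27, 2209 → Dec 27, 2210: 365 days.
Dec 27, 2210 → Dec 27, 2211: 365 days.
Dec 27, 2211 → Dec 27, 2212: 366 days (Feb 29, 2212 is in that span).
Dec 27, 2212 → Dec 27, 2213: 365 days.
Dec 27, 2213 → Dec 27, 2214: 365 days.
Dec 27, 2214 → Dec 27, 2215: 365 days.
Dec 27, 2215 → Dec 27, 2216: 366 days (Feb 29, 2216 is in that span).
Dec 27, 2216 → Dec 27, 2217: 365 days.
Dec 27, 2217 → Dec 27, 2218: 365 days.
Dec 27, 2218 → Dec 27, 2219: 365 days.
Dec 27, 2219 → Dec 27, 2220: 366 days (Feb 29, 2220 is in that span).
Dec 27, 2220 → Dec 27, 2221: 365 days.
Dec 27, 2221 → Jan 27, 2222: 31 days (December has 31).
Jan 27, 2222 → Feb 27, 2222: 31 days (January has 31).
Feb 27, 2222 → Mar 27, 2222: 28 days (February has 28).
Mar 27, 2222 → Apr 16, 2222: 20 days.
Total: 7415 days.

7415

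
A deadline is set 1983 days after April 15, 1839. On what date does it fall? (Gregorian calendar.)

+366 (one year; includes Feb 29, 1840) → Apr 15, 1840 (1617 left).
+365 (one year) → Apr 15, 1841 (1252 left).
+365 (one year) → Apr 15, 1842 (887 left).
+365 (one year) → Apr 15, 1843 (522 left).
+366 (one year; includes Feb 29, 1844) → Apr 15, 1844 (156 left).
Apr has 30 days: +16 → May 1, 1844 (140 left).
May has 31 days: +31 → Jun 1, 1844 (109 left).
Jun has 30 days: +30 → Jul 1, 1844 (79 left).
Jul has 31 days: +31 → Aug 1, 1844 (48 left).
Aug has 31 days: +31 → Sep 1, 1844 (17 left).
+17 → Sep 18, 1844.

September 18, 1844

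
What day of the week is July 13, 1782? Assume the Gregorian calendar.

Saturday

Doomsday rule: the anchor day for the 1700s is Sunday. For year 82: 82÷12 = 6 r 10, and 10÷4 = 2, so 6+10+2 = 18.
Sunday + 18 ≡ Thursday — that's 1782's doomsday.
In July the doomsday date is Jul 11.
Jul 13 is 2 days after Jul 11; 2 mod 7 = 2, so Thursday + 2 = Saturday.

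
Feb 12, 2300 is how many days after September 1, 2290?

Sep 1, 2290 → Sep 1, 2291: 365 days.
Sep 1, 2291 → Sep 1, 2292: 366 days (Feb 29, 2292 is in that span).
Sep 1, 2292 → Sep 1, 2293: 365 days.
Sep 1, 2293 → Sep 1, 2294: 365 days.
Sep 1, 2294 → Sep 1, 2295: 365 days.
Sep 1, 2295 → Sep 1, 2296: 366 days (Feb 29, 2296 is in that span).
Sep 1, 2296 → Sep 1, 2297: 365 days.
Sep 1, 2297 → Sep 1, 2298: 365 days.
Sep 1, 2298 → Sep 1, 2299: 365 days.
Sep 1, 2299 → Oct 1, 2299: 30 days (September has 30).
Oct 1, 2299 → Nov 1, 2299: 31 days (October has 31).
Nov 1, 2299 → Dec 1, 2299: 30 days (November has 30).
Dec 1, 2299 → Jan 1, 2300: 31 days (December has 31).
Jan 1, 2300 → Feb 1, 2300: 31 days (January has 31).
Feb 1, 2300 → Feb 12, 2300: 11 days.
Total: 3451 days.

3451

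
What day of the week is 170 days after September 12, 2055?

Tuesday

Sep 12, 2055 is a Sunday.
170 mod 7 = 2, so 170 days after a Sunday is Sunday + 2 = Tuesday.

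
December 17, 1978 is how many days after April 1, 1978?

260

Apr 1, 1978 → May 1, 1978: 30 days (April has 30).
May 1, 1978 → Jun 1, 1978: 31 days (May has 31).
Jun 1, 1978 → Jul 1, 1978: 30 days (June has 30).
Jul 1, 1978 → Aug 1, 1978: 31 days (July has 31).
Aug 1, 1978 → Sep 1, 1978: 31 days (August has 31).
Sep 1, 1978 → Oct 1, 1978: 30 days (September has 30).
Oct 1, 1978 → Nov 1, 1978: 31 days (October has 31).
Nov 1, 1978 → Dec 1, 1978: 30 days (November has 30).
Dec 1, 1978 → Dec 17, 1978: 16 days.
Total: 260 days.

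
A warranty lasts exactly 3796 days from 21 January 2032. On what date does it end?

+366 (one year; includes Feb 29, 2032) → Jan 21, 2033 (3430 left).
+365 (one year) → Jan 21, 2034 (3065 left).
+365 (one year) → Jan 21, 2035 (2700 left).
+365 (one year) → Jan 21, 2036 (2335 left).
+366 (one year; includes Feb 29, 2036) → Jan 21, 2037 (1969 left).
+365 (one year) → Jan 21, 2038 (1604 left).
+365 (one year) → Jan 21, 2039 (1239 left).
+365 (one year) → Jan 21, 2040 (874 left).
+366 (one year; includes Feb 29, 2040) → Jan 21, 2041 (508 left).
+365 (one year) → Jan 21, 2042 (143 left).
Jan has 31 days: +11 → Feb 1, 2042 (132 left).
Feb has 28 days: +28 → Mar 1, 2042 (104 left).
Mar has 31 days: +31 → Apr 1, 2042 (73 left).
Apr has 30 days: +30 → May 1, 2042 (43 left).
May has 31 days: +31 → Jun 1, 2042 (12 left).
+12 → Jun 13, 2042.

June 13, 2042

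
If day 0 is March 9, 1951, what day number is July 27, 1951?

Mar 9, 1951 → Apr 9, 1951: 31 days (March has 31).
Apr 9, 1951 → May 9, 1951: 30 days (April has 30).
May 9, 1951 → Jun 9, 1951: 31 days (May has 31).
Jun 9, 1951 → Jul 9, 1951: 30 days (June has 30).
Jul 9, 1951 → Jul 27, 1951: 18 days.
Total: 140 days.

140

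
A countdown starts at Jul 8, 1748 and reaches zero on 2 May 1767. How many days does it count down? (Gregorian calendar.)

6872

Jul 8, 1748 → Jul 8, 1749: 365 days.
Jul 8, 1749 → Jul 8, 1750: 365 days.
Jul 8, 1750 → Jul 8, 1751: 365 days.
Jul 8, 1751 → Jul 8, 1752: 366 days (Feb 29, 1752 is in that span).
Jul 8, 1752 → Jul 8, 1753: 365 days.
Jul 8, 1753 → Jul 8, 1754: 365 days.
Jul 8, 1754 → Jul 8, 1755: 365 days.
Jul 8, 1755 → Jul 8, 1756: 366 days (Feb 29, 1756 is in that span).
Jul 8, 1756 → Jul 8, 1757: 365 days.
Jul 8, 1757 → Jul 8, 1758: 365 days.
Jul 8, 1758 → Jul 8, 1759: 365 days.
Jul 8, 1759 → Jul 8, 1760: 366 days (Feb 29, 1760 is in that span).
Jul 8, 1760 → Jul 8, 1761: 365 days.
Jul 8, 1761 → Jul 8, 1762: 365 days.
Jul 8, 1762 → Jul 8, 1763: 365 days.
Jul 8, 1763 → Jul 8, 1764: 366 days (Feb 29, 1764 is in that span).
Jul 8, 1764 → Jul 8, 1765: 365 days.
Jul 8, 1765 → Jul 8, 1766: 365 days.
Jul 8, 1766 → Aug 8, 1766: 31 days (July has 31).
Aug 8, 1766 → Sep 8, 1766: 31 days (August has 31).
Sep 8, 1766 → Oct 8, 1766: 30 days (September has 30).
Oct 8, 1766 → Nov 8, 1766: 31 days (October has 31).
Nov 8, 1766 → Dec 8, 1766: 30 days (November has 30).
Dec 8, 1766 → Jan 8, 1767: 31 days (December has 31).
Jan 8, 1767 → Feb 8, 1767: 31 days (January has 31).
Feb 8, 1767 → Mar 8, 1767: 28 days (February has 28).
Mar 8, 1767 → Apr 8, 1767: 31 days (March has 31).
Apr 8, 1767 → May 2, 1767: 24 days.
Total: 6872 days.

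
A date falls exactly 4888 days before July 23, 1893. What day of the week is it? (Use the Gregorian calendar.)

Friday

First find the weekday of Jul 23, 1893. Doomsday rule: the anchor day for the 1800s is Friday. For year 93: 93÷12 = 7 r 9, and 9÷4 = 2, so 7+9+2 = 18.
Friday + 18 ≡ Tuesday — that's 1893's doomsday.
In July the doomsday date is Jul 11.
Jul 23 is 12 days after Jul 11; 12 mod 7 = 5, so Tuesday + 5 = Sunday.
4888 mod 7 = 2, so 4888 days before a Sunday is Sunday − 2 = Friday.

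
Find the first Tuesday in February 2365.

February 2, 2365

February 1, 2365 is a Monday.
The first Tuesday is therefore February 2 (1 days later).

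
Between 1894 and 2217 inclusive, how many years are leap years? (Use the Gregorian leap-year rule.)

78

Multiples of 4 in [1894,2217]: 81.
Of those, multiples of 100: 4 (not leap unless ÷400).
Multiples of 400: 1.
Leap years = 81 − 4 + 1 = 78.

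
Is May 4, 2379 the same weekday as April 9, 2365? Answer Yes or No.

Yes

From Apr 9, 2365 to May 4, 2379 is 5138 days.
5138 mod 7 = 0, so they are the same weekday.
(Apr 9, 2365 is a Friday; May 4, 2379 is a Friday.)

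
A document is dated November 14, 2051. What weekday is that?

Tuesday

January 1, 2051 is a Sunday.
Jan 1, 2051 → Feb 1, 2051: 31 days (January has 31).
Feb 1, 2051 → Mar 1, 2051: 28 days (February has 28).
Mar 1, 2051 → Apr 1, 2051: 31 days (March has 31).
Apr 1, 2051 → May 1, 2051: 30 days (April has 30).
May 1, 2051 → Jun 1, 2051: 31 days (May has 31).
Jun 1, 2051 → Jul 1, 2051: 30 days (June has 30).
Jul 1, 2051 → Aug 1, 2051: 31 days (July has 31).
Aug 1, 2051 → Sep 1, 2051: 31 days (August has 31).
Sep 1, 2051 → Oct 1, 2051: 30 days (September has 30).
Oct 1, 2051 → Nov 1, 2051: 31 days (October has 31).
Nov 1, 2051 → Nov 14, 2051: 13 days.
Total: 317 days.
317 mod 7 = 2, so Sunday + 2 = Tuesday.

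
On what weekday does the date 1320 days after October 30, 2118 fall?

Oct 30, 2118 is a Sunday.
1320 mod 7 = 4, so 1320 days after a Sunday is Sunday + 4 = Thursday.

Thursday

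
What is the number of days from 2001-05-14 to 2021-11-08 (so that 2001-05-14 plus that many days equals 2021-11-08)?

7483

May 14, 2001 → May 14, 2002: 365 days.
May 14, 2002 → May 14, 2003: 365 days.
May 14, 2003 → May 14, 2004: 366 days (Feb 29, 2004 is in that span).
May 14, 2004 → May 14, 2005: 365 days.
May 14, 2005 → May 14, 2006: 365 days.
May 14, 2006 → May 14, 2007: 365 days.
May 14, 2007 → May 14, 2008: 366 days (Feb 29, 2008 is in that span).
May 14, 2008 → May 14, 2009: 365 days.
May 14, 2009 → May 14, 2010: 365 days.
May 14, 2010 → May 14, 2011: 365 days.
May 14, 2011 → May 14, 2012: 366 days (Feb 29, 2012 is in that span).
May 14, 2012 → May 14, 2013: 365 days.
May 14, 2013 → May 14, 2014: 365 days.
May 14, 2014 → May 14, 2015: 365 days.
May 14, 2015 → May 14, 2016: 366 days (Feb 29, 2016 is in that span).
May 14, 2016 → May 14, 2017: 365 days.
May 14, 2017 → May 14, 2018: 365 days.
May 14, 2018 → May 14, 2019: 365 days.
May 14, 2019 → May 14, 2020: 366 days (Feb 29, 2020 is in that span).
May 14, 2020 → May 14, 2021: 365 days.
May 14, 2021 → Jun 14, 2021: 31 days (May has 31).
Jun 14, 2021 → Jul 14, 2021: 30 days (June has 30).
Jul 14, 2021 → Aug 14, 2021: 31 days (July has 31).
Aug 14, 2021 → Sep 14, 2021: 31 days (August has 31).
Sep 14, 2021 → Oct 14, 2021: 30 days (September has 30).
Oct 14, 2021 → Nov 8, 2021: 25 days.
Total: 7483 days.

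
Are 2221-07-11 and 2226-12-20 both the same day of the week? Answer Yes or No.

From Jul 11, 2221 to Dec 20, 2226 is 1988 days.
1988 mod 7 = 0, so they are the same weekday.
(Jul 11, 2221 is a Wednesday; Dec 20, 2226 is a Wednesday.)

Yes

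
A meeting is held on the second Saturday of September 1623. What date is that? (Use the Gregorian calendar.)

September 1, 1623 is a Friday.
The first Saturday is therefore September 2 (1 days later).
The second Saturday is 2 + 1×7 = September 9.

September 9, 1623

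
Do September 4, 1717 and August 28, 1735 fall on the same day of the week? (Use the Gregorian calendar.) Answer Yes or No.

No

From Sep 4, 1717 to Aug 28, 1735 is 6567 days.
6567 mod 7 = 1, so they are different weekdays.
(Sep 4, 1717 is a Saturday; Aug 28, 1735 is a Sunday.)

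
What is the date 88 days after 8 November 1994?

February 4, 1995

Nov has 30 days: +23 → Dec 1, 1994 (65 left).
Dec has 31 days: +31 → Jan 1, 1995 (34 left).
Jan has 31 days: +31 → Feb 1, 1995 (3 left).
+3 → Feb 4, 1995.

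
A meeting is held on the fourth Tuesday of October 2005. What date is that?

October 1, 2005 is a Saturday.
The first Tuesday is therefore October 4 (3 days later).
The fourth Tuesday is 4 + 3×7 = October 25.

October 25, 2005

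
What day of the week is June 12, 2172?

Friday

Doomsday rule: the anchor day for the 2100s is Sunday. For year 72: 72÷12 = 6 r 0, and 0÷4 = 0, so 6+0+0 = 6.
Sunday + 6 ≡ Saturday — that's 2172's doomsday.
In June the doomsday date is Jun 6.
Jun 12 is 6 days after Jun 6; 6 mod 7 = 6, so Saturday + 6 = Friday.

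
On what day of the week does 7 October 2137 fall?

Monday

Doomsday rule: the anchor day for the 2100s is Sunday. For year 37: 37÷12 = 3 r 1, and 1÷4 = 0, so 3+1+0 = 4.
Sunday + 4 ≡ Thursday — that's 2137's doomsday.
In October the doomsday date is Oct 10.
Oct 7 is 3 days before Oct 10; 3 mod 7 = 3, so Thursday − 3 = Monday.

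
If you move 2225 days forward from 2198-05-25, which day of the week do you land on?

Thursday

First find the weekday of May 25, 2198. Doomsday rule: the anchor day for the 2100s is Sunday. For year 98: 98÷12 = 8 r 2, and 2÷4 = 0, so 8+2+0 = 10.
Sunday + 10 ≡ Wednesday — that's 2198's doomsday.
In May the doomsday date is May 9.
May 25 is 16 days after May 9; 16 mod 7 = 2, so Wednesday + 2 = Friday.
2225 mod 7 = 6, so 2225 days after a Friday is Friday + 6 = Thursday.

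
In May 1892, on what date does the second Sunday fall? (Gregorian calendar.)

May 1, 1892 is a Sunday.
The first Sunday is therefore May 1 (same day).
The second Sunday is 1 + 1×7 = May 8.

May 8, 1892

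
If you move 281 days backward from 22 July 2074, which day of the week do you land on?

Saturday

Jul 22, 2074 is a Sunday.
281 mod 7 = 1, so 281 days before a Sunday is Sunday − 1 = Saturday.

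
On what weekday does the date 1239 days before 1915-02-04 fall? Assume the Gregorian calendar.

First find the weekday of Feb 4, 1915. Doomsday rule: the anchor day for the 1900s is Wednesday. For year 15: 15÷12 = 1 r 3, and 3÷4 = 0, so 1+3+0 = 4.
Wednesday + 4 ≡ Sunday — that's 1915's doomsday.
In February the doomsday date is Feb 28 (1915 is not a leap year).
Feb 4 is 24 days before Feb 28; 24 mod 7 = 3, so Sunday − 3 = Thursday.
1239 mod 7 = 0, so 1239 days before a Thursday is Thursday − 0 = Thursday.

Thursday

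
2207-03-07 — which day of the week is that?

Saturday

Doomsday rule: the anchor day for the 2200s is Friday. For year 07: 7÷12 = 0 r 7, and 7÷4 = 1, so 0+7+1 = 8.
Friday + 8 ≡ Saturday — that's 2207's doomsday.
In March the doomsday date is Mar 14.
Mar 7 is 7 days before Mar 14; 7 mod 7 = 0, so Saturday − 0 = Saturday.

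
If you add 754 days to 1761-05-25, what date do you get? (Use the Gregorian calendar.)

June 18, 1763

+365 (one year) → May 25, 1762 (389 left).
May has 31 days: +7 → Jun 1, 1762 (382 left).
Jun has 30 days: +30 → Jul 1, 1762 (352 left).
Jul has 31 days: +31 → Aug 1, 1762 (321 left).
Aug has 31 days: +31 → Sep 1, 1762 (290 left).
Sep has 30 days: +30 → Oct 1, 1762 (260 left).
Oct has 31 days: +31 → Nov 1, 1762 (229 left).
Nov has 30 days: +30 → Dec 1, 1762 (199 left).
Dec has 31 days: +31 → Jan 1, 1763 (168 left).
Jan has 31 days: +31 → Feb 1, 1763 (137 left).
Feb has 28 days: +28 → Mar 1, 1763 (109 left).
Mar has 31 days: +31 → Apr 1, 1763 (78 left).
Apr has 30 days: +30 → May 1, 1763 (48 left).
May has 31 days: +31 → Jun 1, 1763 (17 left).
+17 → Jun 18, 1763.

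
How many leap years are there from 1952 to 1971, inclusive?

5

Multiples of 4 in [1952,1971]: 5.
Of those, multiples of 100: 0 (not leap unless ÷400).
Multiples of 400: 0.
Leap years = 5 − 0 + 0 = 5.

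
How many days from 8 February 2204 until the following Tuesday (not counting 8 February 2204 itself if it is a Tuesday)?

6

Feb 8, 2204 is a Wednesday.
From Wednesday to the next Tuesday is 6 days.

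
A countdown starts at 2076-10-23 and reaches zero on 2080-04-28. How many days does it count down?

1283

Oct 23, 2076 → Oct 23, 2077: 365 days.
Oct 23, 2077 → Oct 23, 2078: 365 days.
Oct 23, 2078 → Oct 23, 2079: 365 days.
Oct 23, 2079 → Nov 23, 2079: 31 days (October has 31).
Nov 23, 2079 → Dec 23, 2079: 30 days (November has 30).
Dec 23, 2079 → Jan 23, 2080: 31 days (December has 31).
Jan 23, 2080 → Feb 23, 2080: 31 days (January has 31).
Feb 23, 2080 → Mar 23, 2080: 29 days (February has 29).
Mar 23, 2080 → Apr 23, 2080: 31 days (March has 31).
Apr 23, 2080 → Apr 28, 2080: 5 days.
Total: 1283 days.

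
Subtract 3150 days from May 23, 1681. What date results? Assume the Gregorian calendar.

October 7, 1672

−365 (one year) → May 23, 1680 (2785 left).
−366 (one year; includes Feb 29, 1680) → May 23, 1679 (2419 left).
−365 (one year) → May 23, 1678 (2054 left).
−365 (one year) → May 23, 1677 (1689 left).
−365 (one year) → May 23, 1676 (1324 left).
−366 (one year; includes Feb 29, 1676) → May 23, 1675 (958 left).
−365 (one year) → May 23, 1674 (593 left).
−365 (one year) → May 23, 1673 (228 left).
−23 → Apr 30, 1673 (end of Apr, 30 days; 205 left).
−30 → Mar 31, 1673 (end of Mar, 31 days; 175 left).
−31 → Feb 28, 1673 (end of Feb, 28 days; 144 left).
−28 → Jan 31, 1673 (end of Jan, 31 days; 116 left).
−31 → Dec 31, 1672 (end of Dec, 31 days; 85 left).
−31 → Nov 30, 1672 (end of Nov, 30 days; 54 left).
−30 → Oct 31, 1672 (end of Oct, 31 days; 24 left).
−24 → Oct 7, 1672.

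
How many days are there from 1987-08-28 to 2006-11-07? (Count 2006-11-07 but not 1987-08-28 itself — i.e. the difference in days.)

Aug 28, 1987 → Aug 28, 1988: 366 days (Feb 29, 1988 is in that span).
Aug 28, 1988 → Aug 28, 1989: 365 days.
Aug 28, 1989 → Aug 28, 1990: 365 days.
Aug 28, 1990 → Aug 28, 1991: 365 days.
Aug 28, 1991 → Aug 28, 1992: 366 days (Feb 29, 1992 is in that span).
Aug 28, 1992 → Aug 28, 1993: 365 days.
Aug 28, 1993 → Aug 28, 1994: 365 days.
Aug 28, 1994 → Aug 28, 1995: 365 days.
Aug 28, 1995 → Aug 28, 1996: 366 days (Feb 29, 1996 is in that span).
Aug 28, 1996 → Aug 28, 1997: 365 days.
Aug 28, 1997 → Aug 28, 1998: 365 days.
Aug 28, 1998 → Aug 28, 1999: 365 days.
Aug 28, 1999 → Aug 28, 2000: 366 days (Feb 29, 2000 is in that span).
Aug 28, 2000 → Aug 28, 2001: 365 days.
Aug 28, 2001 → Aug 28, 2002: 365 days.
Aug 28, 2002 → Aug 28, 2003: 365 days.
Aug 28, 2003 → Aug 28, 2004: 366 days (Feb 29, 2004 is in that span).
Aug 28, 2004 → Aug 28, 2005: 365 days.
Aug 28, 2005 → Aug 28, 2006: 365 days.
Aug 28, 2006 → Sep 28, 2006: 31 days (August has 31).
Sep 28, 2006 → Oct 28, 2006: 30 days (September has 30).
Oct 28, 2006 → Nov 7, 2006: 10 days.
Total: 7011 days.

7011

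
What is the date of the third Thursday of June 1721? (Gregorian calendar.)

June 19, 1721

June 1, 1721 is a Sunday.
The first Thursday is therefore June 5 (4 days later).
The third Thursday is 5 + 2×7 = June 19.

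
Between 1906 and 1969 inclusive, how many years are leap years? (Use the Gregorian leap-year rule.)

Multiples of 4 in [1906,1969]: 16.
Of those, multiples of 100: 0 (not leap unless ÷400).
Multiples of 400: 0.
Leap years = 16 − 0 + 0 = 16.

16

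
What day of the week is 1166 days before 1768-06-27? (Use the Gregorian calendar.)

Jun 27, 1768 is a Monday.
1166 mod 7 = 4, so 1166 days before a Monday is Monday − 4 = Thursday.

Thursday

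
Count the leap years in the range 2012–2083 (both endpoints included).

Multiples of 4 in [2012,2083]: 18.
Of those, multiples of 100: 0 (not leap unless ÷400).
Multiples of 400: 0.
Leap years = 18 − 0 + 0 = 18.

18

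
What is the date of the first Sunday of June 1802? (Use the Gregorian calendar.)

June 1, 1802 is a Tuesday.
The first Sunday is therefore June 6 (5 days later).

June 6, 1802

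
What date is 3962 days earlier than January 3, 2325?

−366 (one year; includes Feb 29, 2324) → Jan 3, 2324 (3596 left).
−365 (one year) → Jan 3, 2323 (3231 left).
−365 (one year) → Jan 3, 2322 (2866 left).
−365 (one year) → Jan 3, 2321 (2501 left).
−366 (one year; includes Feb 29, 2320) → Jan 3, 2320 (2135 left).
−365 (one year) → Jan 3, 2319 (1770 left).
−365 (one year) → Jan 3, 2318 (1405 left).
−365 (one year) → Jan 3, 2317 (1040 left).
−366 (one year; includes Feb 29, 2316) → Jan 3, 2316 (674 left).
−365 (one year) → Jan 3, 2315 (309 left).
−3 → Dec 31, 2314 (end of Dec, 31 days; 306 left).
−31 → Nov 30, 2314 (end of Nov, 30 days; 275 left).
−30 → Oct 31, 2314 (end of Oct, 31 days; 245 left).
−31 → Sep 30, 2314 (end of Sep, 30 days; 214 left).
−30 → Aug 31, 2314 (end of Aug, 31 days; 184 left).
−31 → Jul 31, 2314 (end of Jul, 31 days; 153 left).
−31 → Jun 30, 2314 (end of Jun, 30 days; 122 left).
−30 → May 31, 2314 (end of May, 31 days; 92 left).
−31 → Apr 30, 2314 (end of Apr, 30 days; 61 left).
−30 → Mar 31, 2314 (end of Mar, 31 days; 31 left).
−31 → Feb 28, 2314 (end of Feb, 28 days; 0 left).

February 28, 2314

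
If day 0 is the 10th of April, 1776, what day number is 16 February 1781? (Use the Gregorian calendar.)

1773

Apr 10, 1776 → Apr 10, 1777: 365 days.
Apr 10, 1777 → Apr 10, 1778: 365 days.
Apr 10, 1778 → Apr 10, 1779: 365 days.
Apr 10, 1779 → Apr 10, 1780: 366 days (Feb 29, 1780 is in that span).
Apr 10, 1780 → May 10, 1780: 30 days (April has 30).
May 10, 1780 → Jun 10, 1780: 31 days (May has 31).
Jun 10, 1780 → Jul 10, 1780: 30 days (June has 30).
Jul 10, 1780 → Aug 10, 1780: 31 days (July has 31).
Aug 10, 1780 → Sep 10, 1780: 31 days (August has 31).
Sep 10, 1780 → Oct 10, 1780: 30 days (September has 30).
Oct 10, 1780 → Nov 10, 1780: 31 days (October has 31).
Nov 10, 1780 → Dec 10, 1780: 30 days (November has 30).
Dec 10, 1780 → Jan 10, 1781: 31 days (December has 31).
Jan 10, 1781 → Feb 10, 1781: 31 days (January has 31).
Feb 10, 1781 → Feb 16, 1781: 6 days.
Total: 1773 days.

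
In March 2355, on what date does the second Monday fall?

March 14, 2355

March 1, 2355 is a Tuesday.
The first Monday is therefore March 7 (6 days later).
The second Monday is 7 + 1×7 = March 14.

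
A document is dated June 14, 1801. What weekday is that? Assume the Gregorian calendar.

Sunday

Doomsday rule: the anchor day for the 1800s is Friday. For year 01: 1÷12 = 0 r 1, and 1÷4 = 0, so 0+1+0 = 1.
Friday + 1 ≡ Saturday — that's 1801's doomsday.
In June the doomsday date is Jun 6.
Jun 14 is 8 days after Jun 6; 8 mod 7 = 1, so Saturday + 1 = Sunday.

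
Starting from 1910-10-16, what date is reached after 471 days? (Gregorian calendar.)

January 30, 1912

+365 (one year) → Oct 16, 1911 (106 left).
Oct has 31 days: +16 → Nov 1, 1911 (90 left).
Nov has 30 days: +30 → Dec 1, 1911 (60 left).
Dec has 31 days: +31 → Jan 1, 1912 (29 left).
+29 → Jan 30, 1912.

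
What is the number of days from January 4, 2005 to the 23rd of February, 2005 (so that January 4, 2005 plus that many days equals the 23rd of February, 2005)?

50

Jan 4, 2005 → Feb 4, 2005: 31 days (January has 31).
Feb 4, 2005 → Feb 23, 2005: 19 days.
Total: 50 days.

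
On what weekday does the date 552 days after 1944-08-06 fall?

Aug 6, 1944 is a Sunday.
552 mod 7 = 6, so 552 days after a Sunday is Sunday + 6 = Saturday.

Saturday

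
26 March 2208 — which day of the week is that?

Doomsday rule: the anchor day for the 2200s is Friday. For year 08: 8÷12 = 0 r 8, and 8÷4 = 2, so 0+8+2 = 10.
Friday + 10 ≡ Monday — that's 2208's doomsday.
In March the doomsday date is Mar 14.
Mar 26 is 12 days after Mar 14; 12 mod 7 = 5, so Monday + 5 = Saturday.

Saturday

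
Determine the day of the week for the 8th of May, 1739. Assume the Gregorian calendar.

Friday

Doomsday rule: the anchor day for the 1700s is Sunday. For year 39: 39÷12 = 3 r 3, and 3÷4 = 0, so 3+3+0 = 6.
Sunday + 6 ≡ Saturday — that's 1739's doomsday.
In May the doomsday date is May 9.
May 8 is 1 day before May 9; 1 mod 7 = 1, so Saturday − 1 = Friday.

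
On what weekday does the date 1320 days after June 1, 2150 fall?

Friday

First find the weekday of Jun 1, 2150. Doomsday rule: the anchor day for the 2100s is Sunday. For year 50: 50÷12 = 4 r 2, and 2÷4 = 0, so 4+2+0 = 6.
Sunday + 6 ≡ Saturday — that's 2150's doomsday.
In June the doomsday date is Jun 6.
Jun 1 is 5 days before Jun 6; 5 mod 7 = 5, so Saturday − 5 = Monday.
1320 mod 7 = 4, so 1320 days after a Monday is Monday + 4 = Friday.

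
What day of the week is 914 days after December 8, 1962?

Wednesday

Dec 8, 1962 is a Saturday.
914 mod 7 = 4, so 914 days after a Saturday is Saturday + 4 = Wednesday.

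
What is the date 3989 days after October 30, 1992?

October 2, 2003

+365 (one year) → Oct 30, 1993 (3624 left).
+365 (one year) → Oct 30, 1994 (3259 left).
+365 (one year) → Oct 30, 1995 (2894 left).
+366 (one year; includes Feb 29, 1996) → Oct 30, 1996 (2528 left).
+365 (one year) → Oct 30, 1997 (2163 left).
+365 (one year) → Oct 30, 1998 (1798 left).
+365 (one year) → Oct 30, 1999 (1433 left).
+366 (one year; includes Feb 29, 2000) → Oct 30, 2000 (1067 left).
+365 (one year) → Oct 30, 2001 (702 left).
+365 (one year) → Oct 30, 2002 (337 left).
Oct has 31 days: +2 → Nov 1, 2002 (335 left).
Nov has 30 days: +30 → Dec 1, 2002 (305 left).
Dec has 31 days: +31 → Jan 1, 2003 (274 left).
Jan has 31 days: +31 → Feb 1, 2003 (243 left).
Feb has 28 days: +28 → Mar 1, 2003 (215 left).
Mar has 31 days: +31 → Apr 1, 2003 (184 left).
Apr has 30 days: +30 → May 1, 2003 (154 left).
May has 31 days: +31 → Jun 1, 2003 (123 left).
Jun has 30 days: +30 → Jul 1, 2003 (93 left).
Jul has 31 days: +31 → Aug 1, 2003 (62 left).
Aug has 31 days: +31 → Sep 1, 2003 (31 left).
Sep has 30 days: +30 → Oct 1, 2003 (1 left).
+1 → Oct 2, 2003.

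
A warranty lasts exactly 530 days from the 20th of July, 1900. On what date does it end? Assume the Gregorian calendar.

+365 (one year) → Jul 20, 1901 (165 left).
Jul has 31 days: +12 → Aug 1, 1901 (153 left).
Aug has 31 days: +31 → Sep 1, 1901 (122 left).
Sep has 30 days: +30 → Oct 1, 1901 (92 left).
Oct has 31 days: +31 → Nov 1, 1901 (61 left).
Nov has 30 days: +30 → Dec 1, 1901 (31 left).
Dec has 31 days: +31 → Jan 1, 1902 (0 left).

January 1, 1902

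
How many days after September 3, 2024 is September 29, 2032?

Sep 3, 2024 → Sep 3, 2025: 365 days.
Sep 3, 2025 → Sep 3, 2026: 365 days.
Sep 3, 2026 → Sep 3, 2027: 365 days.
Sep 3, 2027 → Sep 3, 2028: 366 days (Feb 29, 2028 is in that span).
Sep 3, 2028 → Sep 3, 2029: 365 days.
Sep 3, 2029 → Sep 3, 2030: 365 days.
Sep 3, 2030 → Sep 3, 2031: 365 days.
Sep 3, 2031 → Oct 3, 2031: 30 days (September has 30).
Oct 3, 2031 → Nov 3, 2031: 31 days (October has 31).
Nov 3, 2031 → Dec 3, 2031: 30 days (November has 30).
Dec 3, 2031 → Jan 3, 2032: 31 days (December has 31).
Jan 3, 2032 → Feb 3, 2032: 31 days (January has 31).
Feb 3, 2032 → Mar 3, 2032: 29 days (February has 29).
Mar 3, 2032 → Apr 3, 2032: 31 days (March has 31).
Apr 3, 2032 → May 3, 2032: 30 days (April has 30).
May 3, 2032 → Jun 3, 2032: 31 days (May has 31).
Jun 3, 2032 → Jul 3, 2032: 30 days (June has 30).
Jul 3, 2032 → Aug 3, 2032: 31 days (July has 31).
Aug 3, 2032 → Sep 3, 2032: 31 days (August has 31).
Sep 3, 2032 → Sep 29, 2032: 26 days.
Total: 2948 days.

2948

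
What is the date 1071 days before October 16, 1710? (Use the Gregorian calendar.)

−365 (one year) → Oct 16, 1709 (706 left).
−365 (one year) → Oct 16, 1708 (341 left).
−16 → Sep 30, 1708 (end of Sep, 30 days; 325 left).
−30 → Aug 31, 1708 (end of Aug, 31 days; 295 left).
−31 → Jul 31, 1708 (end of Jul, 31 days; 264 left).
−31 → Jun 30, 1708 (end of Jun, 30 days; 233 left).
−30 → May 31, 1708 (end of May, 31 days; 203 left).
−31 → Apr 30, 1708 (end of Apr, 30 days; 172 left).
−30 → Mar 31, 1708 (end of Mar, 31 days; 142 left).
−31 → Feb 29, 1708 (end of Feb, 29 days; 111 left).
−29 → Jan 31, 1708 (end of Jan, 31 days; 82 left).
−31 → Dec 31, 1707 (end of Dec, 31 days; 51 left).
−31 → Nov 30, 1707 (end of Nov, 30 days; 20 left).
−20 → Nov 10, 1707.

November 10, 1707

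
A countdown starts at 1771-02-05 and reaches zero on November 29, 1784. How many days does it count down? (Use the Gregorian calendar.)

5046

Feb 5, 1771 → Feb 5, 1772: 365 days.
Feb 5, 1772 → Feb 5, 1773: 366 days (Feb 29, 1772 is in that span).
Feb 5, 1773 → Feb 5, 1774: 365 days.
Feb 5, 1774 → Feb 5, 1775: 365 days.
Feb 5, 1775 → Feb 5, 1776: 365 days.
Feb 5, 1776 → Feb 5, 1777: 366 days (Feb 29, 1776 is in that span).
Feb 5, 1777 → Feb 5, 1778: 365 days.
Feb 5, 1778 → Feb 5, 1779: 365 days.
Feb 5, 1779 → Feb 5, 1780: 365 days.
Feb 5, 1780 → Feb 5, 1781: 366 days (Feb 29, 1780 is in that span).
Feb 5, 1781 → Feb 5, 1782: 365 days.
Feb 5, 1782 → Feb 5, 1783: 365 days.
Feb 5, 1783 → Feb 5, 1784: 365 days.
Feb 5, 1784 → Mar 5, 1784: 29 days (February has 29).
Mar 5, 1784 → Apr 5, 1784: 31 days (March has 31).
Apr 5, 1784 → May 5, 1784: 30 days (April has 30).
May 5, 1784 → Jun 5, 1784: 31 days (May has 31).
Jun 5, 1784 → Jul 5, 1784: 30 days (June has 30).
Jul 5, 1784 → Aug 5, 1784: 31 days (July has 31).
Aug 5, 1784 → Sep 5, 1784: 31 days (August has 31).
Sep 5, 1784 → Oct 5, 1784: 30 days (September has 30).
Oct 5, 1784 → Nov 5, 1784: 31 days (October has 31).
Nov 5, 1784 → Nov 29, 1784: 24 days.
Total: 5046 days.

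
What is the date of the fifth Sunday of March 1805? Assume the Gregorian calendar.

March 1, 1805 is a Friday.
The first Sunday is therefore March 3 (2 days later).
The fifth Sunday is 3 + 4×7 = March 31.

March 31, 1805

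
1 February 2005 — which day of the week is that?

Tuesday

Doomsday rule: the anchor day for the 2000s is Tuesday. For year 05: 5÷12 = 0 r 5, and 5÷4 = 1, so 0+5+1 = 6.
Tuesday + 6 ≡ Monday — that's 2005's doomsday.
In February the doomsday date is Feb 28 (2005 is not a leap year).
Feb 1 is 27 days before Feb 28; 27 mod 7 = 6, so Monday − 6 = Tuesday.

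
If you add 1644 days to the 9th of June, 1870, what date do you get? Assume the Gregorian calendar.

+365 (one year) → Jun 9, 1871 (1279 left).
+366 (one year; includes Feb 29, 1872) → Jun 9, 1872 (913 left).
+365 (one year) → Jun 9, 1873 (548 left).
+365 (one year) → Jun 9, 1874 (183 left).
Jun has 30 days: +22 → Jul 1, 1874 (161 left).
Jul has 31 days: +31 → Aug 1, 1874 (130 left).
Aug has 31 days: +31 → Sep 1, 1874 (99 left).
Sep has 30 days: +30 → Oct 1, 1874 (69 left).
Oct has 31 days: +31 → Nov 1, 1874 (38 left).
Nov has 30 days: +30 → Dec 1, 1874 (8 left).
+8 → Dec 9, 1874.

December 9, 1874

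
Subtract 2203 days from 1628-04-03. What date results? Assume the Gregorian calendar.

March 23, 1622

−366 (one year; includes Feb 29, 1628) → Apr 3, 1627 (1837 left).
−365 (one year) → Apr 3, 1626 (1472 left).
−365 (one year) → Apr 3, 1625 (1107 left).
−365 (one year) → Apr 3, 1624 (742 left).
−366 (one year; includes Feb 29, 1624) → Apr 3, 1623 (376 left).
−3 → Mar 31, 1623 (end of Mar, 31 days; 373 left).
−31 → Feb 28, 1623 (end of Feb, 28 days; 342 left).
−28 → Jan 31, 1623 (end of Jan, 31 days; 314 left).
−31 → Dec 31, 1622 (end of Dec, 31 days; 283 left).
−31 → Nov 30, 1622 (end of Nov, 30 days; 252 left).
−30 → Oct 31, 1622 (end of Oct, 31 days; 222 left).
−31 → Sep 30, 1622 (end of Sep, 30 days; 191 left).
−30 → Aug 31, 1622 (end of Aug, 31 days; 161 left).
−31 → Jul 31, 1622 (end of Jul, 31 days; 130 left).
−31 → Jun 30, 1622 (end of Jun, 30 days; 99 left).
−30 → May 31, 1622 (end of May, 31 days; 69 left).
−31 → Apr 30, 1622 (end of Apr, 30 days; 38 left).
−30 → Mar 31, 1622 (end of Mar, 31 days; 8 left).
−8 → Mar 23, 1622.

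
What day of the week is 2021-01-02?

January 1, 2021 is a Friday.
Jan 1, 2021 → Jan 2, 2021: 1 days.
Total: 1 days.
1 mod 7 = 1, so Friday + 1 = Saturday.

Saturday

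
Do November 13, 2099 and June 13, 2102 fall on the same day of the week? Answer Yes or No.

No

From Nov 13, 2099 to Jun 13, 2102 is 942 days.
942 mod 7 = 4, so they are different weekdays.
(Nov 13, 2099 is a Friday; Jun 13, 2102 is a Tuesday.)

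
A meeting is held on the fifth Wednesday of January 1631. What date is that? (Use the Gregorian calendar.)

January 29, 1631

January 1, 1631 is a Wednesday.
The first Wednesday is therefore January 1 (same day).
The fifth Wednesday is 1 + 4×7 = January 29.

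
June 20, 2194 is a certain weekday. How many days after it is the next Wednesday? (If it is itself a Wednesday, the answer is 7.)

5

Jun 20, 2194 is a Friday.
From Friday to the next Wednesday is 5 days.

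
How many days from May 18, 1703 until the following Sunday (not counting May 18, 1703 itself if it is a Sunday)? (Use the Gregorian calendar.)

May 18, 1703 is a Friday.
From Friday to the next Sunday is 2 days.

2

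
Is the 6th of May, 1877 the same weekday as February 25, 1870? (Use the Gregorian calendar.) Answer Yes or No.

No

From Feb 25, 1870 to May 6, 1877 is 2627 days.
2627 mod 7 = 2, so they are different weekdays.
(Feb 25, 1870 is a Friday; May 6, 1877 is a Sunday.)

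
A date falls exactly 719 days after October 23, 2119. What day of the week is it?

Saturday

Oct 23, 2119 is a Monday.
719 mod 7 = 5, so 719 days after a Monday is Monday + 5 = Saturday.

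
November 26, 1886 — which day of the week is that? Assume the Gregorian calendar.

Doomsday rule: the anchor day for the 1800s is Friday. For year 86: 86÷12 = 7 r 2, and 2÷4 = 0, so 7+2+0 = 9.
Friday + 9 ≡ Sunday — that's 1886's doomsday.
In November the doomsday date is Nov 7.
Nov 26 is 19 days after Nov 7; 19 mod 7 = 5, so Sunday + 5 = Friday.

Friday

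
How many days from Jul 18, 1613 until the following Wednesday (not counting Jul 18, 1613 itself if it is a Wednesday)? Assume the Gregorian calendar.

6

Jul 18, 1613 is a Thursday.
From Thursday to the next Wednesday is 6 days.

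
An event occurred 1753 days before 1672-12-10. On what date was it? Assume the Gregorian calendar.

February 22, 1668

−366 (one year; includes Feb 29, 1672) → Dec 10, 1671 (1387 left).
−365 (one year) → Dec 10, 1670 (1022 left).
−365 (one year) → Dec 10, 1669 (657 left).
−365 (one year) → Dec 10, 1668 (292 left).
−10 → Nov 30, 1668 (end of Nov, 30 days; 282 left).
−30 → Oct 31, 1668 (end of Oct, 31 days; 252 left).
−31 → Sep 30, 1668 (end of Sep, 30 days; 221 left).
−30 → Aug 31, 1668 (end of Aug, 31 days; 191 left).
−31 → Jul 31, 1668 (end of Jul, 31 days; 160 left).
−31 → Jun 30, 1668 (end of Jun, 30 days; 129 left).
−30 → May 31, 1668 (end of May, 31 days; 99 left).
−31 → Apr 30, 1668 (end of Apr, 30 days; 68 left).
−30 → Mar 31, 1668 (end of Mar, 31 days; 38 left).
−31 → Feb 29, 1668 (end of Feb, 29 days; 7 left).
−7 → Feb 22, 1668.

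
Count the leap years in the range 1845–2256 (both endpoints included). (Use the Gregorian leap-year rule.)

100

Multiples of 4 in [1845,2256]: 103.
Of those, multiples of 100: 4 (not leap unless ÷400).
Multiples of 400: 1.
Leap years = 103 − 4 + 1 = 100.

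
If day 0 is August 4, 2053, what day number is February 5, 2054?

Aug 4, 2053 → Sep 4, 2053: 31 days (August has 31).
Sep 4, 2053 → Oct 4, 2053: 30 days (September has 30).
Oct 4, 2053 → Nov 4, 2053: 31 days (October has 31).
Nov 4, 2053 → Dec 4, 2053: 30 days (November has 30).
Dec 4, 2053 → Jan 4, 2054: 31 days (December has 31).
Jan 4, 2054 → Feb 4, 2054: 31 days (January has 31).
Feb 4, 2054 → Feb 5, 2054: 1 days.
Total: 185 days.

185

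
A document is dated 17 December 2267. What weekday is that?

Doomsday rule: the anchor day for the 2200s is Friday. For year 67: 67÷12 = 5 r 7, and 7÷4 = 1, so 5+7+1 = 13.
Friday + 13 ≡ Thursday — that's 2267's doomsday.
In December the doomsday date is Dec 12.
Dec 17 is 5 days after Dec 12; 5 mod 7 = 5, so Thursday + 5 = Tuesday.

Tuesday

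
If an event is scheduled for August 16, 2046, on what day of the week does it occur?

January 1, 2046 is a Monday.
Jan 1, 2046 → Feb 1, 2046: 31 days (January has 31).
Feb 1, 2046 → Mar 1, 2046: 28 days (February has 28).
Mar 1, 2046 → Apr 1, 2046: 31 days (March has 31).
Apr 1, 2046 → May 1, 2046: 30 days (April has 30).
May 1, 2046 → Jun 1, 2046: 31 days (May has 31).
Jun 1, 2046 → Jul 1, 2046: 30 days (June has 30).
Jul 1, 2046 → Aug 1, 2046: 31 days (July has 31).
Aug 1, 2046 → Aug 16, 2046: 15 days.
Total: 227 days.
227 mod 7 = 3, so Monday + 3 = Thursday.

Thursday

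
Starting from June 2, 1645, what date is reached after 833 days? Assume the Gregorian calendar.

+365 (one year) → Jun 2, 1646 (468 left).
+365 (one year) → Jun 2, 1647 (103 left).
Jun has 30 days: +29 → Jul 1, 1647 (74 left).
Jul has 31 days: +31 → Aug 1, 1647 (43 left).
Aug has 31 days: +31 → Sep 1, 1647 (12 left).
+12 → Sep 13, 1647.

September 13, 1647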